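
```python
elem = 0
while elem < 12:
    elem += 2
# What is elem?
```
Trace:
  elem=0
  elem=2
  elem=4
  elem=6
  elem=8
  elem=10
  elem=12

Final answer: 12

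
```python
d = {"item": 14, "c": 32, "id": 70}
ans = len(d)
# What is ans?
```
Trace:
  d={'item': 14, 'c': 32, 'id': 70}
  d={'item': 14, 'c': 32, 'id': 70}, ans=3

Final answer: 3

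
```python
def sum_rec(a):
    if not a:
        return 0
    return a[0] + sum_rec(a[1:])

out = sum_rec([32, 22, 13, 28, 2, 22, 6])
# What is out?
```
Call trace:
sum_rec(a=[32, 22, 13, 28, 2, 22, 6])
  sum_rec(a=[22, 13, 28, 2, 22, 6])
    sum_rec(a=[13, 28, 2, 22, 6])
      sum_rec(a=[28, 2, 22, 6])
        sum_rec(a=[2, 22, 6])
          sum_rec(a=[22, 6])
            sum_rec(a=[6])
              sum_rec(a=[])
              -> return 0
            -> return 6
          -> return 28
        -> return 30
      -> return 58
    -> return 71
  -> return 93
-> return 125

Final answer: 125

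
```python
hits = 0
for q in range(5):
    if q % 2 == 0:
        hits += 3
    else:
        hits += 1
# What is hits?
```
Trace:
  hits=0
  hits=3, q=0
  hits=4, q=1
  hits=7, q=2
  hits=8, q=3
  hits=11, q=4

Final answer: 11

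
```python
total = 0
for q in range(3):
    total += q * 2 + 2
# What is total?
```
Trace:
  total=0
  total=2, q=0
  total=6, q=1
  total=12, q=2

Final answer: 12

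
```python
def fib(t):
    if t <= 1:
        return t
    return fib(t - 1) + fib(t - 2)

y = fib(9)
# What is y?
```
Call trace (a repeated sub-call is expanded the first time; later identical calls just restate its return value):
fib(t=9)
  fib(t=8)
    fib(t=7)
      fib(t=6)
        fib(t=5)
          fib(t=4)
            fib(t=3)
              fib(t=2)
                fib(t=1)
                -> return 1
                fib(t=0)
                -> return 0
              -> return 1
              fib(t=1)
              -> return 1
            -> return 2
            fib(t=2) -> return 1  (same call as traced above)
          -> return 3
          fib(t=3) -> return 2  (same call as traced above)
        -> return 5
        fib(t=4) -> return 3  (same call as traced above)
      -> return 8
      fib(t=5) -> return 5  (same call as traced above)
    -> return 13
    fib(t=6) -> return 8  (same call as traced above)
  -> return 21
  fib(t=7) -> return 13  (same call as traced above)
-> return 34

Final answer: 34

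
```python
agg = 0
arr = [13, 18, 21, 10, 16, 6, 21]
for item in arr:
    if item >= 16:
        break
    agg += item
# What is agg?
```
Trace:
  agg=0
  agg=13, item=13
  agg=13, item=18

Final answer: 13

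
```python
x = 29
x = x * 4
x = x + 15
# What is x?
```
Trace:
  x=29
  x=116
  x=131

Final answer: 131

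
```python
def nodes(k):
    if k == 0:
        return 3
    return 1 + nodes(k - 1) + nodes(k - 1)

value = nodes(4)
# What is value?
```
Call trace (a repeated sub-call is expanded the first time; later identical calls just restate its return value):
nodes(k=4)
  nodes(k=3)
    nodes(k=2)
      nodes(k=1)
        nodes(k=0)
        -> return 3
        nodes(k=0)
        -> return 3
      -> return 7
      nodes(k=1) -> return 7  (same call as traced above)
    -> return 15
    nodes(k=2) -> return 15  (same call as traced above)
  -> return 31
  nodes(k=3) -> return 31  (same call as traced above)
-> return 63

Final answer: 63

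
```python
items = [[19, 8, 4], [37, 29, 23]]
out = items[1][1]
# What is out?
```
Trace:
  items=[[19, 8, 4], [37, 29, 23]]
  items=[[19, 8, 4], [37, 29, 23]], out=29

Final answer: 29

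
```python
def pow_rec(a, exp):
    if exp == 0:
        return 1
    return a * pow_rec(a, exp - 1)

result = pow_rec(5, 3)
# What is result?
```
Call trace:
pow_rec(a=5, exp=3)
  pow_rec(a=5, exp=2)
    pow_rec(a=5, exp=1)
      pow_rec(a=5, exp=0)
      -> return 1
    -> return 5
  -> return 25
-> return 125

Final answer: 125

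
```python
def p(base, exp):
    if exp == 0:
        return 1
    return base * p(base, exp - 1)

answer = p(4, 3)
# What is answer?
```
Call trace:
p(base=4, exp=3)
  p(base=4, exp=2)
    p(base=4, exp=1)
      p(base=4, exp=0)
      -> return 1
    -> return 4
  -> return 16
-> return 64

Final answer: 64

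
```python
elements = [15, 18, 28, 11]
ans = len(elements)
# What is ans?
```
Trace:
  elements=[15, 18, 28, 11]
  elements=[15, 18, 28, 11], ans=4

Final answer: 4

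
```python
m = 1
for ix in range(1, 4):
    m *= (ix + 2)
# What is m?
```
Trace:
  m=1
  m=3, ix=1
  m=12, ix=2
  m=60, ix=3

Final answer: 60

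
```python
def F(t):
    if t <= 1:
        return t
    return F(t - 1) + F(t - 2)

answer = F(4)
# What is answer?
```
Call trace (a repeated sub-call is expanded the first time; later identical calls just restate its return value):
F(t=4)
  F(t=3)
    F(t=2)
      F(t=1)
      -> return 1
      F(t=0)
      -> return 0
    -> return 1
    F(t=1)
    -> return 1
  -> return 2
  F(t=2) -> return 1  (same call as traced above)
-> return 3

Final answer: 3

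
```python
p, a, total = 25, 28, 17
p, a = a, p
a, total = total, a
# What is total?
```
Trace:
  p=25, a=28, total=17
  p=28, a=25, total=17
  p=28, a=17, total=25

Final answer: 25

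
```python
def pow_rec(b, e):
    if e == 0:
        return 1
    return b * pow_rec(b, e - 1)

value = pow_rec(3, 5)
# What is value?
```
Call trace:
pow_rec(b=3, e=5)
  pow_rec(b=3, e=4)
    pow_rec(b=3, e=3)
      pow_rec(b=3, e=2)
        pow_rec(b=3, e=1)
          pow_rec(b=3, e=0)
          -> return 1
        -> return 3
      -> return 9
    -> return 27
  -> return 81
-> return 243

Final answer: 243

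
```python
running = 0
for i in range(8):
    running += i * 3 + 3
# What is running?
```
Trace:
  running=0
  running=3, i=0
  running=9, i=1
  running=18, i=2
  running=30, i=3
  running=45, i=4
  running=63, i=5
  running=84, i=6
  running=108, i=7

Final answer: 108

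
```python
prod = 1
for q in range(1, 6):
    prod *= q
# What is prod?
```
Trace:
  prod=1
  prod=1, q=1
  prod=2, q=2
  prod=6, q=3
  prod=24, q=4
  prod=120, q=5

Final answer: 120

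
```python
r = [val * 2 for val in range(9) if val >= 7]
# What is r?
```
Trace:
  val=0
  val=1
  val=2
  val=3
  val=4
  val=5
  val=6
  val=7
  val=8
  r=[14, 16]

Final answer: [14, 16]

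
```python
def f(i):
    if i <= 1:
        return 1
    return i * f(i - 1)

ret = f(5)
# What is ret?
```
Call trace:
f(i=5)
  f(i=4)
    f(i=3)
      f(i=2)
        f(i=1)
        -> return 1
      -> return 2
    -> return 6
  -> return 24
-> return 120

Final answer: 120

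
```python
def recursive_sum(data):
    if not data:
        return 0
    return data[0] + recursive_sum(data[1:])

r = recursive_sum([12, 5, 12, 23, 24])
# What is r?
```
Call trace:
recursive_sum(data=[12, 5, 12, 23, 24])
  recursive_sum(data=[5, 12, 23, 24])
    recursive_sum(data=[12, 23, 24])
      recursive_sum(data=[23, 24])
        recursive_sum(data=[24])
          recursive_sum(data=[])
          -> return 0
        -> return 24
      -> return 47
    -> return 59
  -> return 64
-> return 76

Final answer: 76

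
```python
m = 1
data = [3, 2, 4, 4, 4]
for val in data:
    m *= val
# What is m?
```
Trace:
  m=1
  m=3, val=3
  m=6, val=2
  m=24, val=4
  m=96, val=4
  m=384, val=4

Final answer: 384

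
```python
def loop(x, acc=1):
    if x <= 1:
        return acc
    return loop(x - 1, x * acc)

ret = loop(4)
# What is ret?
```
Call trace:
loop(x=4, acc=1)
  loop(x=3, acc=4)
    loop(x=2, acc=12)
      loop(x=1, acc=24)
      -> return 24
    -> return 24
  -> return 24
-> return 24

Final answer: 24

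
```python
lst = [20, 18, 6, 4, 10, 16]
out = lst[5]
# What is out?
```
Trace:
  lst=[20, 18, 6, 4, 10, 16]
  lst=[20, 18, 6, 4, 10, 16], out=16

Final answer: 16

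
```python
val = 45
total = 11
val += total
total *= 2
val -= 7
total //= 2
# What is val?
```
Trace:
  val=45
  val=45, total=11
  val=56, total=11
  val=56, total=22
  val=49, total=22
  val=49, total=11

Final answer: 49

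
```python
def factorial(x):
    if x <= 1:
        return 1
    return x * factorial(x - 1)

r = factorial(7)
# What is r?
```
Call trace:
factorial(x=7)
  factorial(x=6)
    factorial(x=5)
      factorial(x=4)
        factorial(x=3)
          factorial(x=2)
            factorial(x=1)
            -> return 1
          -> return 2
        -> return 6
      -> return 24
    -> return 120
  -> return 720
-> return 5040

Final answer: 5040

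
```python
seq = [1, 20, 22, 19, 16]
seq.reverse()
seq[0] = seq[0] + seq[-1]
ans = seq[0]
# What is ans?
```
Trace:
  seq=[1, 20, 22, 19, 16]
  seq=[16, 19, 22, 20, 1]
  seq=[17, 19, 22, 20, 1]
  seq=[17, 19, 22, 20, 1], ans=17

Final answer: 17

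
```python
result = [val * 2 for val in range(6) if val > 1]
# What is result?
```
Trace:
  val=0
  val=1
  val=2
  val=3
  val=4
  val=5
  result=[4, 6, 8, 10]

Final answer: [4, 6, 8, 10]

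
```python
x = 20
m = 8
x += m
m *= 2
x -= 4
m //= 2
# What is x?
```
Trace:
  x=20
  x=20, m=8
  x=28, m=8
  x=28, m=16
  x=24, m=16
  x=24, m=8

Final answer: 24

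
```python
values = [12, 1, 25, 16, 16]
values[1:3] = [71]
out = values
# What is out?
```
Trace:
  values=[12, 1, 25, 16, 16]
  values=[12, 71, 16, 16]
  values=[12, 71, 16, 16], out=[12, 71, 16, 16]

Final answer: [12, 71, 16, 16]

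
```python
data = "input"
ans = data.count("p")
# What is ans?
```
Trace:
  data='input'
  data='input', ans=1

Final answer: 1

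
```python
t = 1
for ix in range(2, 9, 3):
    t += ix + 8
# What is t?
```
Trace:
  t=1
  t=11, ix=2
  t=24, ix=5
  t=40, ix=8

Final answer: 40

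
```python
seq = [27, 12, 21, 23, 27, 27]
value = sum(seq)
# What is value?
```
Trace:
  seq=[27, 12, 21, 23, 27, 27]
  seq=[27, 12, 21, 23, 27, 27], value=137

Final answer: 137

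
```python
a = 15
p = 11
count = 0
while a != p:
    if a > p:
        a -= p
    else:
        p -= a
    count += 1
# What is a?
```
Trace:
  a=15
  a=15, p=11
  a=15, p=11, count=0
  a=4, p=11, count=1
  a=4, p=7, count=2
  a=4, p=3, count=3
  a=1, p=3, count=4
  a=1, p=2, count=5
  a=1, p=1, count=6

Final answer: 1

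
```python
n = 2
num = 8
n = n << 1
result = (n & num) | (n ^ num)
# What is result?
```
Trace:
  n=2
  n=2, num=8
  n=4, num=8
  n=4, num=8, result=12

Final answer: 12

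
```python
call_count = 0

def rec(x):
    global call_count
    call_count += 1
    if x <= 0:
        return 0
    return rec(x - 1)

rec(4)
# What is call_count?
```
Call trace:
rec(x=4)
  rec(x=3)
    rec(x=2)
      rec(x=1)
        rec(x=0)
        -> return 0
      -> return 0
    -> return 0
  -> return 0
-> return 0

call_count is incremented once per call. rec is entered once for each x = 4, 3, 2, 1, 0 (the x <= 0 call returns without recursing), i.e. 4 + 1 calls.
call_count = 5

Final answer: 5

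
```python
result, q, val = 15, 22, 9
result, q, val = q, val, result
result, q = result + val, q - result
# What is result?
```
Trace:
  result=15, q=22, val=9
  result=22, q=9, val=15
  result=37, q=-13, val=15

Final answer: 37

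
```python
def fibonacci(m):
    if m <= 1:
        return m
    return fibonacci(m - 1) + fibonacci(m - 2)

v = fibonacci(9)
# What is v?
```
Call trace (a repeated sub-call is expanded the first time; later identical calls just restate its return value):
fibonacci(m=9)
  fibonacci(m=8)
    fibonacci(m=7)
      fibonacci(m=6)
        fibonacci(m=5)
          fibonacci(m=4)
            fibonacci(m=3)
              fibonacci(m=2)
                fibonacci(m=1)
                -> return 1
                fibonacci(m=0)
                -> return 0
              -> return 1
              fibonacci(m=1)
              -> return 1
            -> return 2
            fibonacci(m=2) -> return 1  (same call as traced above)
          -> return 3
          fibonacci(m=3) -> return 2  (same call as traced above)
        -> return 5
        fibonacci(m=4) -> return 3  (same call as traced above)
      -> return 8
      fibonacci(m=5) -> return 5  (same call as traced above)
    -> return 13
    fibonacci(m=6) -> return 8  (same call as traced above)
  -> return 21
  fibonacci(m=7) -> return 13  (same call as traced above)
-> return 34

Final answer: 34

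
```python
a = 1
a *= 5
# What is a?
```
Trace:
  a=1
  a=5

Final answer: 5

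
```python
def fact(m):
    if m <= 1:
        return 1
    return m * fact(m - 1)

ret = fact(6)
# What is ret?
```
Call trace:
fact(m=6)
  fact(m=5)
    fact(m=4)
      fact(m=3)
        fact(m=2)
          fact(m=1)
          -> return 1
        -> return 2
      -> return 6
    -> return 24
  -> return 120
-> return 720

Final answer: 720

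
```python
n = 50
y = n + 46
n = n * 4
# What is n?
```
Trace:
  n=50
  n=50, y=96
  n=200, y=96

Final answer: 200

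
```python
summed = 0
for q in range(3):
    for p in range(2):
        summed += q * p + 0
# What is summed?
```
Trace:
  summed=0
  summed=0, q=0, p=0
  summed=0, q=0, p=1
  summed=0, q=1, p=0
  summed=1, q=1, p=1
  summed=1, q=2, p=0
  summed=3, q=2, p=1

Final answer: 3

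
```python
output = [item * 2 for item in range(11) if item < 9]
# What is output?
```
Trace:
  item=0
  item=1
  item=2
  item=3
  item=4
  item=5
  item=6
  item=7
  item=8
  item=9
  item=10
  output=[0, 2, 4, 6, 8, 10, 12, 14, 16]

Final answer: [0, 2, 4, 6, 8, 10, 12, 14, 16]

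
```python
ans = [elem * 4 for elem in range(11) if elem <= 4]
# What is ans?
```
Trace:
  elem=0
  elem=1
  elem=2
  elem=3
  elem=4
  elem=5
  elem=6
  elem=7
  elem=8
  elem=9
  elem=10
  ans=[0, 4, 8, 12, 16]

Final answer: [0, 4, 8, 12, 16]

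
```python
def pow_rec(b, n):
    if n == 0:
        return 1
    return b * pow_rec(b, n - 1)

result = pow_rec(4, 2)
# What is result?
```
Call trace:
pow_rec(b=4, n=2)
  pow_rec(b=4, n=1)
    pow_rec(b=4, n=0)
    -> return 1
  -> return 4
-> return 16

Final answer: 16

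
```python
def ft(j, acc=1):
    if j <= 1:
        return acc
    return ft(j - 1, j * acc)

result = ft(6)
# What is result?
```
Call trace:
ft(j=6, acc=1)
  ft(j=5, acc=6)
    ft(j=4, acc=30)
      ft(j=3, acc=120)
        ft(j=2, acc=360)
          ft(j=1, acc=720)
          -> return 720
        -> return 720
      -> return 720
    -> return 720
  -> return 720
-> return 720

Final answer: 720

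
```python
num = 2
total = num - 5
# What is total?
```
Trace:
  num=2
  num=2, total=-3

Final answer: -3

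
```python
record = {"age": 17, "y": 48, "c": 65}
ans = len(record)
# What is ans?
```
Trace:
  record={'age': 17, 'y': 48, 'c': 65}
  record={'age': 17, 'y': 48, 'c': 65}, ans=3

Final answer: 3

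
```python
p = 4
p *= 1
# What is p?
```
Trace:
  p=4
  p=4

Final answer: 4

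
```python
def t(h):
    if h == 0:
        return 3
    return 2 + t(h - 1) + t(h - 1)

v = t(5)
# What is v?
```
Call trace (a repeated sub-call is expanded the first time; later identical calls just restate its return value):
t(h=5)
  t(h=4)
    t(h=3)
      t(h=2)
        t(h=1)
          t(h=0)
          -> return 3
          t(h=0)
          -> return 3
        -> return 8
        t(h=1) -> return 8  (same call as traced above)
      -> return 18
      t(h=2) -> return 18  (same call as traced above)
    -> return 38
    t(h=3) -> return 38  (same call as traced above)
  -> return 78
  t(h=4) -> return 78  (same call as traced above)
-> return 158

Final answer: 158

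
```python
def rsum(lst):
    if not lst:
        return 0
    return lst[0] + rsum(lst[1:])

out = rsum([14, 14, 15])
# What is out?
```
Call trace:
rsum(lst=[14, 14, 15])
  rsum(lst=[14, 15])
    rsum(lst=[15])
      rsum(lst=[])
      -> return 0
    -> return 15
  -> return 29
-> return 43

Final answer: 43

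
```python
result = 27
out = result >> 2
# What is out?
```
Trace:
  result=27
  result=27, out=6

Final answer: 6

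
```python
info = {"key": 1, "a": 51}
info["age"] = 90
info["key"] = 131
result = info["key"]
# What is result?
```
Trace:
  info={'key': 1, 'a': 51}
  info={'key': 1, 'a': 51, 'age': 90}
  info={'key': 131, 'a': 51, 'age': 90}
  info={'key': 131, 'a': 51, 'age': 90}, result=131

Final answer: 131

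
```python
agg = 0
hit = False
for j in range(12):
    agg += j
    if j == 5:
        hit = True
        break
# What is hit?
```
Trace:
  agg=0
  agg=0, hit=False
  agg=0, hit=False, j=0
  agg=1, hit=False, j=1
  agg=3, hit=False, j=2
  agg=6, hit=False, j=3
  agg=10, hit=False, j=4
  agg=15, hit=True, j=5

Final answer: True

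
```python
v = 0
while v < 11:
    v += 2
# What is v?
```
Trace:
  v=0
  v=2
  v=4
  v=6
  v=8
  v=10
  v=12

Final answer: 12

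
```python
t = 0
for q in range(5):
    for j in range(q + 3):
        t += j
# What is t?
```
Trace:
  t=0
  t=0, q=0, j=0
  t=1, q=0, j=1
  t=3, q=0, j=2
  t=3, q=1, j=0
  t=4, q=1, j=1
  t=6, q=1, j=2
  t=9, q=1, j=3
  t=9, q=2, j=0
  t=10, q=2, j=1
  t=12, q=2, j=2
  t=15, q=2, j=3
  t=19, q=2, j=4
  t=19, q=3, j=0
  t=20, q=3, j=1
  t=22, q=3, j=2
  t=25, q=3, j=3
  t=29, q=3, j=4
  t=34, q=3, j=5
  t=34, q=4, j=0
  t=35, q=4, j=1
  t=37, q=4, j=2
  t=40, q=4, j=3
  t=44, q=4, j=4
  t=49, q=4, j=5
  t=55, q=4, j=6

Final answer: 55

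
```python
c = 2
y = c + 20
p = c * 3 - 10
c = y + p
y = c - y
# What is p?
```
Trace:
  c=2
  c=2, y=22
  c=2, y=22, p=-4
  c=18, y=22, p=-4
  c=18, y=-4, p=-4

Final answer: -4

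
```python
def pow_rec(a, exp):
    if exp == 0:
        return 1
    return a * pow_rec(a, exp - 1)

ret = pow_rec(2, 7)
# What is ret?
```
Call trace:
pow_rec(a=2, exp=7)
  pow_rec(a=2, exp=6)
    pow_rec(a=2, exp=5)
      pow_rec(a=2, exp=4)
        pow_rec(a=2, exp=3)
          pow_rec(a=2, exp=2)
            pow_rec(a=2, exp=1)
              pow_rec(a=2, exp=0)
              -> return 1
            -> return 2
          -> return 4
        -> return 8
      -> return 16
    -> return 32
  -> return 64
-> return 128

Final answer: 128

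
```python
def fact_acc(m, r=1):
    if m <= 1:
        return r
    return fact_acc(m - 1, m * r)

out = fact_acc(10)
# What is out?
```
Call trace:
fact_acc(m=10, r=1)
  fact_acc(m=9, r=10)
    fact_acc(m=8, r=90)
      fact_acc(m=7, r=720)
        fact_acc(m=6, r=5040)
          fact_acc(m=5, r=30240)
            fact_acc(m=4, r=151200)
              fact_acc(m=3, r=604800)
                fact_acc(m=2, r=1814400)
                  fact_acc(m=1, r=3628800)
                  -> return 3628800
                -> return 3628800
              -> return 3628800
            -> return 3628800
          -> return 3628800
        -> return 3628800
      -> return 3628800
    -> return 3628800
  -> return 3628800
-> return 3628800

Final answer: 3628800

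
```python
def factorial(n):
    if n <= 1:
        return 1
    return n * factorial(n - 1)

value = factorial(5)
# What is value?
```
Call trace:
factorial(n=5)
  factorial(n=4)
    factorial(n=3)
      factorial(n=2)
        factorial(n=1)
        -> return 1
      -> return 2
    -> return 6
  -> return 24
-> return 120

Final answer: 120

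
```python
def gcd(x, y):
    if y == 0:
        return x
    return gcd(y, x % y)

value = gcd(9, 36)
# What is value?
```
Call trace:
gcd(x=9, y=36)
  gcd(x=36, y=9)
    gcd(x=9, y=0)
    -> return 9
  -> return 9
-> return 9

Final answer: 9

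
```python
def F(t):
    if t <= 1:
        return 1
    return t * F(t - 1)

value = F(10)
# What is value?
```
Call trace:
F(t=10)
  F(t=9)
    F(t=8)
      F(t=7)
        F(t=6)
          F(t=5)
            F(t=4)
              F(t=3)
                F(t=2)
                  F(t=1)
                  -> return 1
                -> return 2
              -> return 6
            -> return 24
          -> return 120
        -> return 720
      -> return 5040
    -> return 40320
  -> return 362880
-> return 3628800

Final answer: 3628800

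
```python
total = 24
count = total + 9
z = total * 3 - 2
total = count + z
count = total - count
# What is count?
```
Trace:
  total=24
  total=24, count=33
  total=24, count=33, z=70
  total=103, count=33, z=70
  total=103, count=70, z=70

Final answer: 70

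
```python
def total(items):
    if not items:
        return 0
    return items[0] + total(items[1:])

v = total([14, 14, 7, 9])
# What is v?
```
Call trace:
total(items=[14, 14, 7, 9])
  total(items=[14, 7, 9])
    total(items=[7, 9])
      total(items=[9])
        total(items=[])
        -> return 0
      -> return 9
    -> return 16
  -> return 30
-> return 44

Final answer: 44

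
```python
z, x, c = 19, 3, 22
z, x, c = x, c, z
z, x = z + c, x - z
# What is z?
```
Trace:
  z=19, x=3, c=22
  z=3, x=22, c=19
  z=22, x=19, c=19

Final answer: 22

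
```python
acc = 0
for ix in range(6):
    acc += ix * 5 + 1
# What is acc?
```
Trace:
  acc=0
  acc=1, ix=0
  acc=7, ix=1
  acc=18, ix=2
  acc=34, ix=3
  acc=55, ix=4
  acc=81, ix=5

Final answer: 81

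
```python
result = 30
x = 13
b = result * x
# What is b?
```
Trace:
  result=30
  result=30, x=13
  result=30, x=13, b=390

Final answer: 390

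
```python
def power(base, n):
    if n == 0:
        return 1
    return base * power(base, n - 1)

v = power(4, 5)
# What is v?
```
Call trace:
power(base=4, n=5)
  power(base=4, n=4)
    power(base=4, n=3)
      power(base=4, n=2)
        power(base=4, n=1)
          power(base=4, n=0)
          -> return 1
        -> return 4
      -> return 16
    -> return 64
  -> return 256
-> return 1024

Final answer: 1024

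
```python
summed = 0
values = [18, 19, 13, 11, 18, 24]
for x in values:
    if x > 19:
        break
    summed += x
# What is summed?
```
Trace:
  summed=0
  summed=18, x=18
  summed=37, x=19
  summed=50, x=13
  summed=61, x=11
  summed=79, x=18
  summed=79, x=24

Final answer: 79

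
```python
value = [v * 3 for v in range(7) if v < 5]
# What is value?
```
Trace:
  v=0
  v=1
  v=2
  v=3
  v=4
  v=5
  v=6
  value=[0, 3, 6, 9, 12]

Final answer: [0, 3, 6, 9, 12]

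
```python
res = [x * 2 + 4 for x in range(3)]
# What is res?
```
Trace:
  x=0
  x=1
  x=2
  res=[4, 6, 8]

Final answer: [4, 6, 8]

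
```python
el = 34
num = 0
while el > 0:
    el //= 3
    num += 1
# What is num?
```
Trace:
  el=34
  el=34, num=0
  el=11, num=1
  el=3, num=2
  el=1, num=3
  el=0, num=4

Final answer: 4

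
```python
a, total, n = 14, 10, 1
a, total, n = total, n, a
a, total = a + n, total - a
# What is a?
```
Trace:
  a=14, total=10, n=1
  a=10, total=1, n=14
  a=24, total=-9, n=14

Final answer: 24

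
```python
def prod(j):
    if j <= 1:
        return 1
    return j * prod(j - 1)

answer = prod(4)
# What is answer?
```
Call trace:
prod(j=4)
  prod(j=3)
    prod(j=2)
      prod(j=1)
      -> return 1
    -> return 2
  -> return 6
-> return 24

Final answer: 24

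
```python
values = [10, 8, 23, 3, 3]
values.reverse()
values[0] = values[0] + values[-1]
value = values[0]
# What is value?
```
Trace:
  values=[10, 8, 23, 3, 3]
  values=[3, 3, 23, 8, 10]
  values=[13, 3, 23, 8, 10]
  values=[13, 3, 23, 8, 10], value=13

Final answer: 13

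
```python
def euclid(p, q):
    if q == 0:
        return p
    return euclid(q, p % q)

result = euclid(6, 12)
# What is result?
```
Call trace:
euclid(p=6, q=12)
  euclid(p=12, q=6)
    euclid(p=6, q=0)
    -> return 6
  -> return 6
-> return 6

Final answer: 6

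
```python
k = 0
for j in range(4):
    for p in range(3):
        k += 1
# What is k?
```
Trace:
  k=0
  k=1, j=0, p=0
  k=2, j=0, p=1
  k=3, j=0, p=2
  k=4, j=1, p=0
  k=5, j=1, p=1
  k=6, j=1, p=2
  k=7, j=2, p=0
  k=8, j=2, p=1
  k=9, j=2, p=2
  k=10, j=3, p=0
  k=11, j=3, p=1
  k=12, j=3, p=2

Final answer: 12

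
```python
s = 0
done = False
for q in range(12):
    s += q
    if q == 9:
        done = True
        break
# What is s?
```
Trace:
  s=0
  s=0, done=False
  s=0, done=False, q=0
  s=1, done=False, q=1
  s=3, done=False, q=2
  s=6, done=False, q=3
  s=10, done=False, q=4
  s=15, done=False, q=5
  s=21, done=False, q=6
  s=28, done=False, q=7
  s=36, done=False, q=8
  s=45, done=True, q=9

Final answer: 45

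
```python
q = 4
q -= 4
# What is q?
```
Trace:
  q=4
  q=0

Final answer: 0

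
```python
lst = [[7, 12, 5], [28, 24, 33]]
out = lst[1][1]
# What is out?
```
Trace:
  lst=[[7, 12, 5], [28, 24, 33]]
  lst=[[7, 12, 5], [28, 24, 33]], out=24

Final answer: 24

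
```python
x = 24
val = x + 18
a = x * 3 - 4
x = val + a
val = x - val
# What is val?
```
Trace:
  x=24
  x=24, val=42
  x=24, val=42, a=68
  x=110, val=42, a=68
  x=110, val=68, a=68

Final answer: 68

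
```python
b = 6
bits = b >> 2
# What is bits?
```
Trace:
  b=6
  b=6, bits=1

Final answer: 1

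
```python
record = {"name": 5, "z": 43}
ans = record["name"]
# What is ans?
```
Trace:
  record={'name': 5, 'z': 43}
  record={'name': 5, 'z': 43}, ans=5

Final answer: 5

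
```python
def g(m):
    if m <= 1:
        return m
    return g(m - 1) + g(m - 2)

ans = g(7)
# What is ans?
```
Call trace (a repeated sub-call is expanded the first time; later identical calls just restate its return value):
g(m=7)
  g(m=6)
    g(m=5)
      g(m=4)
        g(m=3)
          g(m=2)
            g(m=1)
            -> return 1
            g(m=0)
            -> return 0
          -> return 1
          g(m=1)
          -> return 1
        -> return 2
        g(m=2) -> return 1  (same call as traced above)
      -> return 3
      g(m=3) -> return 2  (same call as traced above)
    -> return 5
    g(m=4) -> return 3  (same call as traced above)
  -> return 8
  g(m=5) -> return 5  (same call as traced above)
-> return 13

Final answer: 13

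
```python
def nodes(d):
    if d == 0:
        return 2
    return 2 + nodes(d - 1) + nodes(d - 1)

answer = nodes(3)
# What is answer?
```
Call trace (a repeated sub-call is expanded the first time; later identical calls just restate its return value):
nodes(d=3)
  nodes(d=2)
    nodes(d=1)
      nodes(d=0)
      -> return 2
      nodes(d=0)
      -> return 2
    -> return 6
    nodes(d=1) -> return 6  (same call as traced above)
  -> return 14
  nodes(d=2) -> return 14  (same call as traced above)
-> return 30

Final answer: 30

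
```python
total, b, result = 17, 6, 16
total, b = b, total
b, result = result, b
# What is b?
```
Trace:
  total=17, b=6, result=16
  total=6, b=17, result=16
  total=6, b=16, result=17

Final answer: 16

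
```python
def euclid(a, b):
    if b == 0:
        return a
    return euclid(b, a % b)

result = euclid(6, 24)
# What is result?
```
Call trace:
euclid(a=6, b=24)
  euclid(a=24, b=6)
    euclid(a=6, b=0)
    -> return 6
  -> return 6
-> return 6

Final answer: 6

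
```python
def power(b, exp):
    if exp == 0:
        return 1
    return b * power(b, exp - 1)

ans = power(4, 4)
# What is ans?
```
Call trace:
power(b=4, exp=4)
  power(b=4, exp=3)
    power(b=4, exp=2)
      power(b=4, exp=1)
        power(b=4, exp=0)
        -> return 1
      -> return 4
    -> return 16
  -> return 64
-> return 256

Final answer: 256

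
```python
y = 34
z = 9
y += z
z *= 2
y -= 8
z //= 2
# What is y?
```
Trace:
  y=34
  y=34, z=9
  y=43, z=9
  y=43, z=18
  y=35, z=18
  y=35, z=9

Final answer: 35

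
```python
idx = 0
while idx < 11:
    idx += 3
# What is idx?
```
Trace:
  idx=0
  idx=3
  idx=6
  idx=9
  idx=12

Final answer: 12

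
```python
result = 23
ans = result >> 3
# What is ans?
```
Trace:
  result=23
  result=23, ans=2

Final answer: 2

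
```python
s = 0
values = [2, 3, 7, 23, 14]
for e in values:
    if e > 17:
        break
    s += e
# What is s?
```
Trace:
  s=0
  s=2, e=2
  s=5, e=3
  s=12, e=7
  s=12, e=23

Final answer: 12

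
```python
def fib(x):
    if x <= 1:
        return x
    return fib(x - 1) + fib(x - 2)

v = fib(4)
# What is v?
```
Call trace (a repeated sub-call is expanded the first time; later identical calls just restate its return value):
fib(x=4)
  fib(x=3)
    fib(x=2)
      fib(x=1)
      -> return 1
      fib(x=0)
      -> return 0
    -> return 1
    fib(x=1)
    -> return 1
  -> return 2
  fib(x=2) -> return 1  (same call as traced above)
-> return 3

Final answer: 3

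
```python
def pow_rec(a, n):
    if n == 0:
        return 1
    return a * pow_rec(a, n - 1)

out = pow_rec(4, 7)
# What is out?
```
Call trace:
pow_rec(a=4, n=7)
  pow_rec(a=4, n=6)
    pow_rec(a=4, n=5)
      pow_rec(a=4, n=4)
        pow_rec(a=4, n=3)
          pow_rec(a=4, n=2)
            pow_rec(a=4, n=1)
              pow_rec(a=4, n=0)
              -> return 1
            -> return 4
          -> return 16
        -> return 64
      -> return 256
    -> return 1024
  -> return 4096
-> return 16384

Final answer: 16384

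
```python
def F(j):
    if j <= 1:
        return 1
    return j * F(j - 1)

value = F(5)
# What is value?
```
Call trace:
F(j=5)
  F(j=4)
    F(j=3)
      F(j=2)
        F(j=1)
        -> return 1
      -> return 2
    -> return 6
  -> return 24
-> return 120

Final answer: 120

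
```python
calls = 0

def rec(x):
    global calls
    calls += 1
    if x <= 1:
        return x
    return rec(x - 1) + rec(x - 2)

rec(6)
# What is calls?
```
Call trace (a repeated sub-call is expanded the first time; later identical calls just restate its return value):
rec(x=6)
  rec(x=5)
    rec(x=4)
      rec(x=3)
        rec(x=2)
          rec(x=1)
          -> return 1
          rec(x=0)
          -> return 0
        -> return 1
        rec(x=1)
        -> return 1
      -> return 2
      rec(x=2) -> return 1  (same call as traced above)
    -> return 3
    rec(x=3) -> return 2  (same call as traced above)
  -> return 5
  rec(x=4) -> return 3  (same call as traced above)
-> return 8

calls is incremented once per call, so count the calls in each subtree. Let C(x) = number of calls made by rec(x).
C(0) = C(1) = 1 (base case, no recursion); C(x) = 1 + C(x - 1) + C(x - 2) otherwise.
C(2) = 1 + C(1) + C(0) = 1 + 1 + 1 = 3
C(3) = 1 + C(2) + C(1) = 1 + 3 + 1 = 5
C(4) = 1 + C(3) + C(2) = 1 + 5 + 3 = 9
C(5) = 1 + C(4) + C(3) = 1 + 9 + 5 = 15
C(6) = 1 + C(5) + C(4) = 1 + 15 + 9 = 25
calls = C(6) = 25

Final answer: 25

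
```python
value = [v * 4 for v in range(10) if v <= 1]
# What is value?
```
Trace:
  v=0
  v=1
  v=2
  v=3
  v=4
  v=5
  v=6
  v=7
  v=8
  v=9
  value=[0, 4]

Final answer: [0, 4]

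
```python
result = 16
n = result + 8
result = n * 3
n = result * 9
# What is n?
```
Trace:
  result=16
  result=16, n=24
  result=72, n=24
  result=72, n=648

Final answer: 648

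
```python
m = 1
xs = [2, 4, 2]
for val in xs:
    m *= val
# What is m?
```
Trace:
  m=1
  m=2, val=2
  m=8, val=4
  m=16, val=2

Final answer: 16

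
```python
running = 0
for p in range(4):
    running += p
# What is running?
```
Trace:
  running=0
  running=0, p=0
  running=1, p=1
  running=3, p=2
  running=6, p=3

Final answer: 6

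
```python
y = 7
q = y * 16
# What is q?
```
Trace:
  y=7
  y=7, q=112

Final answer: 112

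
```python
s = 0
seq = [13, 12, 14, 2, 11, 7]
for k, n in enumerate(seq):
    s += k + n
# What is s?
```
Trace:
  s=0
  s=13, k=0, n=13
  s=26, k=1, n=12
  s=42, k=2, n=14
  s=47, k=3, n=2
  s=62, k=4, n=11
  s=74, k=5, n=7

Final answer: 74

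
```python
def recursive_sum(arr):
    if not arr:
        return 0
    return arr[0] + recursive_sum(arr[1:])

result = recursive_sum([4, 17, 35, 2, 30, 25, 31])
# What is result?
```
Call trace:
recursive_sum(arr=[4, 17, 35, 2, 30, 25, 31])
  recursive_sum(arr=[17, 35, 2, 30, 25, 31])
    recursive_sum(arr=[35, 2, 30, 25, 31])
      recursive_sum(arr=[2, 30, 25, 31])
        recursive_sum(arr=[30, 25, 31])
          recursive_sum(arr=[25, 31])
            recursive_sum(arr=[31])
              recursive_sum(arr=[])
              -> return 0
            -> return 31
          -> return 56
        -> return 86
      -> return 88
    -> return 123
  -> return 140
-> return 144

Final answer: 144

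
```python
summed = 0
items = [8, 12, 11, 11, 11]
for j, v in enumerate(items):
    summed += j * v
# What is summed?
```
Trace:
  summed=0
  summed=0, j=0, v=8
  summed=12, j=1, v=12
  summed=34, j=2, v=11
  summed=67, j=3, v=11
  summed=111, j=4, v=11

Final answer: 111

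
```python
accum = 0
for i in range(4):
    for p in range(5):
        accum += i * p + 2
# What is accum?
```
Trace:
  accum=0
  accum=2, i=0, p=0
  accum=4, i=0, p=1
  accum=6, i=0, p=2
  accum=8, i=0, p=3
  accum=10, i=0, p=4
  accum=12, i=1, p=0
  accum=15, i=1, p=1
  accum=19, i=1, p=2
  accum=24, i=1, p=3
  accum=30, i=1, p=4
  accum=32, i=2, p=0
  accum=36, i=2, p=1
  accum=42, i=2, p=2
  accum=50, i=2, p=3
  accum=60, i=2, p=4
  accum=62, i=3, p=0
  accum=67, i=3, p=1
  accum=75, i=3, p=2
  accum=86, i=3, p=3
  accum=100, i=3, p=4

Final answer: 100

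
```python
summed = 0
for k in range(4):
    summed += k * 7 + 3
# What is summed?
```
Trace:
  summed=0
  summed=3, k=0
  summed=13, k=1
  summed=30, k=2
  summed=54, k=3

Final answer: 54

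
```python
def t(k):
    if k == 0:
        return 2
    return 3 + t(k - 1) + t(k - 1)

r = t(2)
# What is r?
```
Call trace (a repeated sub-call is expanded the first time; later identical calls just restate its return value):
t(k=2)
  t(k=1)
    t(k=0)
    -> return 2
    t(k=0)
    -> return 2
  -> return 7
  t(k=1) -> return 7  (same call as traced above)
-> return 17

Final answer: 17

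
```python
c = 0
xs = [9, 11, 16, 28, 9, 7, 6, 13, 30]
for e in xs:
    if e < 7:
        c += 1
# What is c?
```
Trace:
  c=0
  c=0, e=9
  c=0, e=11
  c=0, e=16
  c=0, e=28
  c=0, e=9
  c=0, e=7
  c=1, e=6
  c=1, e=13
  c=1, e=30

Final answer: 1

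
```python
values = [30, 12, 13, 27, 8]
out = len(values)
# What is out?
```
Trace:
  values=[30, 12, 13, 27, 8]
  values=[30, 12, 13, 27, 8], out=5

Final answer: 5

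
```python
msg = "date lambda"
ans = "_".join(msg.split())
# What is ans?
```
Trace:
  msg='date lambda'
  msg='date lambda', ans='date_lambda'

Final answer: 'date_lambda'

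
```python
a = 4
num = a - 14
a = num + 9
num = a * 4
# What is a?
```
Trace:
  a=4
  a=4, num=-10
  a=-1, num=-10
  a=-1, num=-4

Final answer: -1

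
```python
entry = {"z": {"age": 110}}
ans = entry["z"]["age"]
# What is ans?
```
Trace:
  entry={'z': {'age': 110}}
  entry={'z': {'age': 110}}, ans=110

Final answer: 110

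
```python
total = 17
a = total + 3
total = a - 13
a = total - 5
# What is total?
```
Trace:
  total=17
  total=17, a=20
  total=7, a=20
  total=7, a=2

Final answer: 7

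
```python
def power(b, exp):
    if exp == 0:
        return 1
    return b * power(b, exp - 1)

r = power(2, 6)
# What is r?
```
Call trace:
power(b=2, exp=6)
  power(b=2, exp=5)
    power(b=2, exp=4)
      power(b=2, exp=3)
        power(b=2, exp=2)
          power(b=2, exp=1)
            power(b=2, exp=0)
            -> return 1
          -> return 2
        -> return 4
      -> return 8
    -> return 16
  -> return 32
-> return 64

Final answer: 64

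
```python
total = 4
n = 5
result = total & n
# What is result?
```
Trace:
  total=4
  total=4, n=5
  total=4, n=5, result=4

Final answer: 4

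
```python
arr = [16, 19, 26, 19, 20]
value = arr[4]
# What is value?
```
Trace:
  arr=[16, 19, 26, 19, 20]
  arr=[16, 19, 26, 19, 20], value=20

Final answer: 20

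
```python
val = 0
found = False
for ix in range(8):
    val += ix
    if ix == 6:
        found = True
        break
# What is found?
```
Trace:
  val=0
  val=0, found=False
  val=0, found=False, ix=0
  val=1, found=False, ix=1
  val=3, found=False, ix=2
  val=6, found=False, ix=3
  val=10, found=False, ix=4
  val=15, found=False, ix=5
  val=21, found=True, ix=6

Final answer: True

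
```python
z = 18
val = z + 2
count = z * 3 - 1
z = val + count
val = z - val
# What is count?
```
Trace:
  z=18
  z=18, val=20
  z=18, val=20, count=53
  z=73, val=20, count=53
  z=73, val=53, count=53

Final answer: 53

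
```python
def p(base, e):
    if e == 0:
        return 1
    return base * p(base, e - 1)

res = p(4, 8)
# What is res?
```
Call trace:
p(base=4, e=8)
  p(base=4, e=7)
    p(base=4, e=6)
      p(base=4, e=5)
        p(base=4, e=4)
          p(base=4, e=3)
            p(base=4, e=2)
              p(base=4, e=1)
                p(base=4, e=0)
                -> return 1
              -> return 4
            -> return 16
          -> return 64
        -> return 256
      -> return 1024
    -> return 4096
  -> return 16384
-> return 65536

Final answer: 65536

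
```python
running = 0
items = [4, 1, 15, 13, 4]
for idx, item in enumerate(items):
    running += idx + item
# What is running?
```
Trace:
  running=0
  running=4, idx=0, item=4
  running=6, idx=1, item=1
  running=23, idx=2, item=15
  running=39, idx=3, item=13
  running=47, idx=4, item=4

Final answer: 47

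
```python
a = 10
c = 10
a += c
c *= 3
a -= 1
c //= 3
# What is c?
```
Trace:
  a=10
  a=10, c=10
  a=20, c=10
  a=20, c=30
  a=19, c=30
  a=19, c=10

Final answer: 10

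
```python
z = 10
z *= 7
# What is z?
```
Trace:
  z=10
  z=70

Final answer: 70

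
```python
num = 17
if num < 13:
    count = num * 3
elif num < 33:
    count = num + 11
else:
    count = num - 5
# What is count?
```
Trace:
  num=17
  num=17, count=28

Final answer: 28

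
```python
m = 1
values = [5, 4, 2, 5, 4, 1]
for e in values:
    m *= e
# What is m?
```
Trace:
  m=1
  m=5, e=5
  m=20, e=4
  m=40, e=2
  m=200, e=5
  m=800, e=4
  m=800, e=1

Final answer: 800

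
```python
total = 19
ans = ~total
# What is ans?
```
Trace:
  total=19
  total=19, ans=-20

Final answer: -20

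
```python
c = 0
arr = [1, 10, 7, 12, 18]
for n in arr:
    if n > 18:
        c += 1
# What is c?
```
Trace:
  c=0
  c=0, n=1
  c=0, n=10
  c=0, n=7
  c=0, n=12
  c=0, n=18

Final answer: 0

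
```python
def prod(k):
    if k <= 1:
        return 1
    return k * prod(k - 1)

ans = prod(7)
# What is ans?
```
Call trace:
prod(k=7)
  prod(k=6)
    prod(k=5)
      prod(k=4)
        prod(k=3)
          prod(k=2)
            prod(k=1)
            -> return 1
          -> return 2
        -> return 6
      -> return 24
    -> return 120
  -> return 720
-> return 5040

Final answer: 5040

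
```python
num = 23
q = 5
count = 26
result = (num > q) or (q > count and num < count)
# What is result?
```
Trace:
  num=23
  num=23, q=5
  num=23, q=5, count=26
  num=23, q=5, count=26, result=True

Final answer: True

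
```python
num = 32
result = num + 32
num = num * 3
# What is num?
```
Trace:
  num=32
  num=32, result=64
  num=96, result=64

Final answer: 96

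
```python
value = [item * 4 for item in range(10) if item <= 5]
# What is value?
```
Trace:
  item=0
  item=1
  item=2
  item=3
  item=4
  item=5
  item=6
  item=7
  item=8
  item=9
  value=[0, 4, 8, 12, 16, 20]

Final answer: [0, 4, 8, 12, 16, 20]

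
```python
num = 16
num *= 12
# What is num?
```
Trace:
  num=16
  num=192

Final answer: 192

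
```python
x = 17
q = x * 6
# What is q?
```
Trace:
  x=17
  x=17, q=102

Final answer: 102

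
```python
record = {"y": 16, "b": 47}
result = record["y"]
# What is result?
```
Trace:
  record={'y': 16, 'b': 47}
  record={'y': 16, 'b': 47}, result=16

Final answer: 16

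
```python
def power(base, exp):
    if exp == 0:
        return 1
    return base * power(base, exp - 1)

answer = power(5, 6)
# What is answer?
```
Call trace:
power(base=5, exp=6)
  power(base=5, exp=5)
    power(base=5, exp=4)
      power(base=5, exp=3)
        power(base=5, exp=2)
          power(base=5, exp=1)
            power(base=5, exp=0)
            -> return 1
          -> return 5
        -> return 25
      -> return 125
    -> return 625
  -> return 3125
-> return 15625

Final answer: 15625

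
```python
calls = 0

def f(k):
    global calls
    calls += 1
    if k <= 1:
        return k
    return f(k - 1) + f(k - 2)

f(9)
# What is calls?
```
Call trace (a repeated sub-call is expanded the first time; later identical calls just restate its return value):
f(k=9)
  f(k=8)
    f(k=7)
      f(k=6)
        f(k=5)
          f(k=4)
            f(k=3)
              f(k=2)
                f(k=1)
                -> return 1
                f(k=0)
                -> return 0
              -> return 1
              f(k=1)
              -> return 1
            -> return 2
            f(k=2) -> return 1  (same call as traced above)
          -> return 3
          f(k=3) -> return 2  (same call as traced above)
        -> return 5
        f(k=4) -> return 3  (same call as traced above)
      -> return 8
      f(k=5) -> return 5  (same call as traced above)
    -> return 13
    f(k=6) -> return 8  (same call as traced above)
  -> return 21
  f(k=7) -> return 13  (same call as traced above)
-> return 34

calls is incremented once per call, so count the calls in each subtree. Let C(k) = number of calls made by f(k).
C(0) = C(1) = 1 (base case, no recursion); C(k) = 1 + C(k - 1) + C(k - 2) otherwise.
C(2) = 1 + C(1) + C(0) = 1 + 1 + 1 = 3
C(3) = 1 + C(2) + C(1) = 1 + 3 + 1 = 5
C(4) = 1 + C(3) + C(2) = 1 + 5 + 3 = 9
C(5) = 1 + C(4) + C(3) = 1 + 9 + 5 = 15
C(6) = 1 + C(5) + C(4) = 1 + 15 + 9 = 25
C(7) = 1 + C(6) + C(5) = 1 + 25 + 15 = 41
C(8) = 1 + C(7) + C(6) = 1 + 41 + 25 = 67
C(9) = 1 + C(8) + C(7) = 1 + 67 + 41 = 109
calls = C(9) = 109

Final answer: 109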